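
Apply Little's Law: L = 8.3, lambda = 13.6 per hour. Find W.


W = L / lambda = 8.3 / 13.6 = 0.6103 hours

0.6103 hours


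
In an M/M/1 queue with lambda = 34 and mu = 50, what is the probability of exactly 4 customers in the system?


rho = 34/50; P(n) = (1-rho)*rho^n = (1-34/50)*(34/50)^4 = 0.0684

0.0684


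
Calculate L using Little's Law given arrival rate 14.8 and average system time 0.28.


L = lambda * W = 14.8 * 0.28 = 4.14

4.14


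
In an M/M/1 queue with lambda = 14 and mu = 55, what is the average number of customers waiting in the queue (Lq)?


rho = 14/55; Lq = rho^2/(1-rho) = 0.09

0.09


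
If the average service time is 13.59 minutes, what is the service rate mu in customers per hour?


mu = 60 / avg_service_time = 60 / 13.59 = 4.42 per hour

4.42 per hour


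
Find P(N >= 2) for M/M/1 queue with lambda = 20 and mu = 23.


P(N >= 2) = rho^2 = (20/23)^2 = 0.7561

0.7561


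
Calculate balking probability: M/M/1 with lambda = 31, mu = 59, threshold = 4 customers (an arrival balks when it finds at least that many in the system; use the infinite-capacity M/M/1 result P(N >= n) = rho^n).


P(N >= 4) = rho^4 = (31/59)^4 = 0.0762

0.0762


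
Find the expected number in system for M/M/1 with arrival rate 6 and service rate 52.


rho = 6/52; L = rho/(1-rho) = 0.13

0.13


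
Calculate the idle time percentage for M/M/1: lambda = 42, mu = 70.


Idle fraction = (1 - rho) * 100 = (1 - 42/70) * 100 = 40.0%

40.0%


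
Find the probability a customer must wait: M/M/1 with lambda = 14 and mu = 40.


P(wait) = rho = lambda/mu = 14/40 = 0.35

0.35


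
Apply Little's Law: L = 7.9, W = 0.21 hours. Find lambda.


lambda = L / W = 7.9 / 0.21 = 37.62 per hour

37.62 per hour


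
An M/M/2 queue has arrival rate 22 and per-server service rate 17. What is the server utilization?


rho = lambda/(c*mu) = 22/(2*17) = 0.6471

0.6471


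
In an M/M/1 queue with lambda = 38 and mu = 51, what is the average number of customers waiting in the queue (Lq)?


rho = 38/51; Lq = rho^2/(1-rho) = 2.18

2.18


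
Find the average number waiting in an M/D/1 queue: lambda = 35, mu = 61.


M/D/1: Lq = rho^2 / (2*(1-rho)) where rho = 35/61; Lq = 0.39

0.39


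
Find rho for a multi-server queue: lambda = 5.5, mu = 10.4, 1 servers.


rho = lambda / (c * mu) = 5.5 / (1 * 10.4) = 0.5288

0.5288


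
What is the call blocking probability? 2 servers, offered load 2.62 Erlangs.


B(N,A) = (A^N/N!) / sum(A^k/k!, k=0..N) with N=2, A=2.62 = 0.4867

0.4867


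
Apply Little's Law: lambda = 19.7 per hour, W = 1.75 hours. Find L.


L = lambda * W = 19.7 * 1.75 = 34.48

34.48


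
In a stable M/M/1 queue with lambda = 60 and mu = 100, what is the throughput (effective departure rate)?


For a stable queue (lambda < mu), throughput = lambda = 60 per hour

60 per hour


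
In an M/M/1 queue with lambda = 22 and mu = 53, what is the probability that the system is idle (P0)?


P0 = 1 - rho = 1 - 22/53 = 0.5849

0.5849


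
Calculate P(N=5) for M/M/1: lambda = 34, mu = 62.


rho = 34/62; P(n) = (1-rho)*rho^n = (1-34/62)*(34/62)^5 = 0.0224

0.0224


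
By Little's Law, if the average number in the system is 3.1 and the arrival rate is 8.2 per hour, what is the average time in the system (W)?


W = L / lambda = 3.1 / 8.2 = 0.378 hours

0.378 hours


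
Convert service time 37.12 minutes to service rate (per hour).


mu = 60 / avg_service_time = 60 / 37.12 = 1.62 per hour

1.62 per hour


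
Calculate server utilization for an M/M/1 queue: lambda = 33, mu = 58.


rho = lambda/mu = 33/58 = 0.569

0.569


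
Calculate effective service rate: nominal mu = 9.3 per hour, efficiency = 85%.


Effective rate = mu * efficiency = 9.3 * 0.85 = 7.91 per hour

7.91 per hour


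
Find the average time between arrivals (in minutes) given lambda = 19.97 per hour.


Mean interarrival time = 60/lambda = 60/19.97 = 3.0 minutes

3.0 minutes


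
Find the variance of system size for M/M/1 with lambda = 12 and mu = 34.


rho = 12/34; Var(N) = rho/(1-rho)^2 = 0.84

0.84


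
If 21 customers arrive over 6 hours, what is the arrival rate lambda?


lambda = total arrivals / time = 21 / 6 = 3.5 per hour

3.5 per hour


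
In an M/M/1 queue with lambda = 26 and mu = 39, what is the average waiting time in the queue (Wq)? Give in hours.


rho = 26/39; Wq = rho/(mu - lambda) = 0.0513 hours

0.0513 hours


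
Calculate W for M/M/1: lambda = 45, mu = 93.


W = 1/(mu - lambda) = 1/(93 - 45) = 0.0208 hours

0.0208 hours


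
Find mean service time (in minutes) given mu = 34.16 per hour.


Mean service time = 60/mu = 60/34.16 = 1.76 minutes

1.76 minutes


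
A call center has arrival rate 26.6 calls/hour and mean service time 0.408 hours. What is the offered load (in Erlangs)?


Offered load a = lambda * E[S] = 26.6 * 0.408 = 10.85 Erlangs

10.85 Erlangs


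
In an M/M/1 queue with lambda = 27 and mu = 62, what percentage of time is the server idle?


Idle fraction = (1 - rho) * 100 = (1 - 27/62) * 100 = 56.5%

56.5%


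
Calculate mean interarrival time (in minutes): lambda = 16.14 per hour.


Mean interarrival time = 60/lambda = 60/16.14 = 3.72 minutes

3.72 minutes


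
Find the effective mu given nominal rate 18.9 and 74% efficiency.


Effective rate = mu * efficiency = 18.9 * 0.74 = 13.99 per hour

13.99 per hour


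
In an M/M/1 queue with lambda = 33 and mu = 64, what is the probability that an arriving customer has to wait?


P(wait) = rho = lambda/mu = 33/64 = 0.5156

0.5156


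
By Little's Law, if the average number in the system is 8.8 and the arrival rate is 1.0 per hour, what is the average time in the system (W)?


W = L / lambda = 8.8 / 1.0 = 8.8 hours

8.8 hours


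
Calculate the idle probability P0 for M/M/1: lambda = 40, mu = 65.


P0 = 1 - rho = 1 - 40/65 = 0.3846

0.3846


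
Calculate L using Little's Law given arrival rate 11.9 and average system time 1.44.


L = lambda * W = 11.9 * 1.44 = 17.14

17.14


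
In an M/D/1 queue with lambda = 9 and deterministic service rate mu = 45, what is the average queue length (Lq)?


M/D/1: Lq = rho^2 / (2*(1-rho)) where rho = 9/45; Lq = 0.03

0.03


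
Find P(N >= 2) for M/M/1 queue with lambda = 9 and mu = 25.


P(N >= 2) = rho^2 = (9/25)^2 = 0.1296

0.1296


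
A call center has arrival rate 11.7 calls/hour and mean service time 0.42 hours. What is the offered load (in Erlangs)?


Offered load a = lambda * E[S] = 11.7 * 0.42 = 4.91 Erlangs

4.91 Erlangs


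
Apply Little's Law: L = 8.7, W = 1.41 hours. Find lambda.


lambda = L / W = 8.7 / 1.41 = 6.17 per hour

6.17 per hour


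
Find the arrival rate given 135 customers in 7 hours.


lambda = total arrivals / time = 135 / 7 = 19.29 per hour

19.29 per hour


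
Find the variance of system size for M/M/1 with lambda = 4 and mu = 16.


rho = 4/16; Var(N) = rho/(1-rho)^2 = 0.44

0.44


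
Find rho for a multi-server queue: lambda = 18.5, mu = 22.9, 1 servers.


rho = lambda / (c * mu) = 18.5 / (1 * 22.9) = 0.8079

0.8079


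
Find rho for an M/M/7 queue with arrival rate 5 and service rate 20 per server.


rho = lambda/(c*mu) = 5/(7*20) = 0.0357

0.0357


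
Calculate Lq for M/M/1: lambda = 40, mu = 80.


rho = 40/80; Lq = rho^2/(1-rho) = 0.5

0.5


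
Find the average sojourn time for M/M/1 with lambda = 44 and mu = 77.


W = 1/(mu - lambda) = 1/(77 - 44) = 0.0303 hours

0.0303 hours


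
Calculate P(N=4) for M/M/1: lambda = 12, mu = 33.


rho = 12/33; P(n) = (1-rho)*rho^n = (1-12/33)*(12/33)^4 = 0.0111

0.0111


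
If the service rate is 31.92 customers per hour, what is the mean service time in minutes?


Mean service time = 60/mu = 60/31.92 = 1.88 minutes

1.88 minutes


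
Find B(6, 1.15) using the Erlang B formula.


B(N,A) = (A^N/N!) / sum(A^k/k!, k=0..N) with N=6, A=1.15 = 0.001

0.001


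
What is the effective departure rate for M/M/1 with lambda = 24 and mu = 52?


For a stable queue (lambda < mu), throughput = lambda = 24 per hour

24 per hour


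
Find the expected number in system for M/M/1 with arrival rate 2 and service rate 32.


rho = 2/32; L = rho/(1-rho) = 0.07

0.07


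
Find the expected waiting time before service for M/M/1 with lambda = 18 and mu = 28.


rho = 18/28; Wq = rho/(mu - lambda) = 0.0643 hours

0.0643 hours


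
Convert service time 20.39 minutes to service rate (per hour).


mu = 60 / avg_service_time = 60 / 20.39 = 2.94 per hour

2.94 per hour


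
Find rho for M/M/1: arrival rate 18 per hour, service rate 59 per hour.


rho = lambda/mu = 18/59 = 0.3051

0.3051


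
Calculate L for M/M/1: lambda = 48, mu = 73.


rho = 48/73; L = rho/(1-rho) = 1.92

1.92


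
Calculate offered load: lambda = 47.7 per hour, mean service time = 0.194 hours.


Offered load a = lambda * E[S] = 47.7 * 0.194 = 9.25 Erlangs

9.25 Erlangs


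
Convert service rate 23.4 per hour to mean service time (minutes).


Mean service time = 60/mu = 60/23.4 = 2.56 minutes

2.56 minutes


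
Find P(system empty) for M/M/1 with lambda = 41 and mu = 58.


P0 = 1 - rho = 1 - 41/58 = 0.2931

0.2931


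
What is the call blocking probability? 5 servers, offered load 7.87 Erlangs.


B(N,A) = (A^N/N!) / sum(A^k/k!, k=0..N) with N=5, A=7.87 = 0.4725

0.4725


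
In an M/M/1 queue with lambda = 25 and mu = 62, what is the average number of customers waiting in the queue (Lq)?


rho = 25/62; Lq = rho^2/(1-rho) = 0.27

0.27


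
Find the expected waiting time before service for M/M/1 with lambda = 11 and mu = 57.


rho = 11/57; Wq = rho/(mu - lambda) = 0.0042 hours

0.0042 hours


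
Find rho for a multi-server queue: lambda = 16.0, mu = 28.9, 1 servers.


rho = lambda / (c * mu) = 16.0 / (1 * 28.9) = 0.5536

0.5536


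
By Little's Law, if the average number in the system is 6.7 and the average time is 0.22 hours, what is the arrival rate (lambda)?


lambda = L / W = 6.7 / 0.22 = 30.45 per hour

30.45 per hour


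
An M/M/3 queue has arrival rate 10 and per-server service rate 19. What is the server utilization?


rho = lambda/(c*mu) = 10/(3*19) = 0.1754

0.1754


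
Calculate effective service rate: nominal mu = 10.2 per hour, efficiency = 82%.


Effective rate = mu * efficiency = 10.2 * 0.82 = 8.36 per hour

8.36 per hour


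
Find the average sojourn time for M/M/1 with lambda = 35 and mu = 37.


W = 1/(mu - lambda) = 1/(37 - 35) = 0.5 hours

0.5 hours


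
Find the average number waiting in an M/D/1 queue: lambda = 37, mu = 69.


M/D/1: Lq = rho^2 / (2*(1-rho)) where rho = 37/69; Lq = 0.31

0.31


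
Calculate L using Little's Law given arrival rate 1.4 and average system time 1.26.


L = lambda * W = 1.4 * 1.26 = 1.76

1.76


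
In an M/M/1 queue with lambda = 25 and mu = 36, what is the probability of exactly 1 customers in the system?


rho = 25/36; P(n) = (1-rho)*rho^n = (1-25/36)*(25/36)^1 = 0.2122

0.2122


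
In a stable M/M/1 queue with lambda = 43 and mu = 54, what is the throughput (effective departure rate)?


For a stable queue (lambda < mu), throughput = lambda = 43 per hour

43 per hour


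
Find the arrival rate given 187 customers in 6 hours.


lambda = total arrivals / time = 187 / 6 = 31.17 per hour

31.17 per hour


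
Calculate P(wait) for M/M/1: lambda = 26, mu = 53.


P(wait) = rho = lambda/mu = 26/53 = 0.4906

0.4906


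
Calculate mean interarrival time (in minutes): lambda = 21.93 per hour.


Mean interarrival time = 60/lambda = 60/21.93 = 2.74 minutes

2.74 minutes


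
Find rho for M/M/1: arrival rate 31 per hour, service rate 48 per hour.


rho = lambda/mu = 31/48 = 0.6458

0.6458


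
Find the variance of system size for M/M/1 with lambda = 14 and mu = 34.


rho = 14/34; Var(N) = rho/(1-rho)^2 = 1.19

1.19


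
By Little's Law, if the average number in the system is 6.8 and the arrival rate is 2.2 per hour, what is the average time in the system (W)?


W = L / lambda = 6.8 / 2.2 = 3.0909 hours

3.0909 hours


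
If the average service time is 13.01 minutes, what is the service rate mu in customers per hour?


mu = 60 / avg_service_time = 60 / 13.01 = 4.61 per hour

4.61 per hour


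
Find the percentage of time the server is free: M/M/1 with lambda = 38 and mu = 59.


Idle fraction = (1 - rho) * 100 = (1 - 38/59) * 100 = 35.6%

35.6%


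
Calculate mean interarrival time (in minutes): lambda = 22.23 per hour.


Mean interarrival time = 60/lambda = 60/22.23 = 2.7 minutes

2.7 minutes


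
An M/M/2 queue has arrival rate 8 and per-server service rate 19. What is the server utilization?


rho = lambda/(c*mu) = 8/(2*19) = 0.2105

0.2105


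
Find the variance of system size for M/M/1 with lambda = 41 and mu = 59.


rho = 41/59; Var(N) = rho/(1-rho)^2 = 7.47

7.47


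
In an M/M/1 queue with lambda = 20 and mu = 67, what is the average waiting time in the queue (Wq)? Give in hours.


rho = 20/67; Wq = rho/(mu - lambda) = 0.0064 hours

0.0064 hours


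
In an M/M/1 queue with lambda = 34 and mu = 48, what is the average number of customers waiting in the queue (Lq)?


rho = 34/48; Lq = rho^2/(1-rho) = 1.72

1.72


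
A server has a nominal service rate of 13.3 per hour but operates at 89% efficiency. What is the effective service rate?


Effective rate = mu * efficiency = 13.3 * 0.89 = 11.84 per hour

11.84 per hour


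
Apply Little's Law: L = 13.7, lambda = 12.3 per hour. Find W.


W = L / lambda = 13.7 / 12.3 = 1.1138 hours

1.1138 hours


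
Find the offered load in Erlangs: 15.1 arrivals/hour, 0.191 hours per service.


Offered load a = lambda * E[S] = 15.1 * 0.191 = 2.88 Erlangs

2.88 Erlangs


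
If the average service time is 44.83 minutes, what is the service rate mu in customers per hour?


mu = 60 / avg_service_time = 60 / 44.83 = 1.34 per hour

1.34 per hour


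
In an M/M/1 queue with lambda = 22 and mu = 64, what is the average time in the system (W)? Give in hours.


W = 1/(mu - lambda) = 1/(64 - 22) = 0.0238 hours

0.0238 hours


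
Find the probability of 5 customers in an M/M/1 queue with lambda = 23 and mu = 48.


rho = 23/48; P(n) = (1-rho)*rho^n = (1-23/48)*(23/48)^5 = 0.0132

0.0132


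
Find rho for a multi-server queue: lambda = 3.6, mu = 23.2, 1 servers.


rho = lambda / (c * mu) = 3.6 / (1 * 23.2) = 0.1552

0.1552


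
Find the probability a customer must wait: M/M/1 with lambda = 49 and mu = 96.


P(wait) = rho = lambda/mu = 49/96 = 0.5104

0.5104


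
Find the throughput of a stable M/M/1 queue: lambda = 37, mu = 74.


For a stable queue (lambda < mu), throughput = lambda = 37 per hour

37 per hour


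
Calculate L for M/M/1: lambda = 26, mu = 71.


rho = 26/71; L = rho/(1-rho) = 0.58

0.58


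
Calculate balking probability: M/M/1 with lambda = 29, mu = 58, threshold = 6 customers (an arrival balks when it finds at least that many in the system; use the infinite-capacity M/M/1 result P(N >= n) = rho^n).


P(N >= 6) = rho^6 = (29/58)^6 = 0.0156

0.0156


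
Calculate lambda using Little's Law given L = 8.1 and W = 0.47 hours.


lambda = L / W = 8.1 / 0.47 = 17.23 per hour

17.23 per hour


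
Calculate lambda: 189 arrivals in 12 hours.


lambda = total arrivals / time = 189 / 12 = 15.75 per hour

15.75 per hour


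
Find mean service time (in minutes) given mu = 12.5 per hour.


Mean service time = 60/mu = 60/12.5 = 4.8 minutes

4.8 minutes


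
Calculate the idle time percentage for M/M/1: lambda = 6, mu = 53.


Idle fraction = (1 - rho) * 100 = (1 - 6/53) * 100 = 88.7%

88.7%


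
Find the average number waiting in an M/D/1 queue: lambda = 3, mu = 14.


M/D/1: Lq = rho^2 / (2*(1-rho)) where rho = 3/14; Lq = 0.03

0.03


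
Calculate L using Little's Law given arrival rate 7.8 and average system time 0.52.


L = lambda * W = 7.8 * 0.52 = 4.06

4.06


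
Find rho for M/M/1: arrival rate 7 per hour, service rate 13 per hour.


rho = lambda/mu = 7/13 = 0.5385

0.5385


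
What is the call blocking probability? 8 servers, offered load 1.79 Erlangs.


B(N,A) = (A^N/N!) / sum(A^k/k!, k=0..N) with N=8, A=1.79 = 0.0004

0.0004


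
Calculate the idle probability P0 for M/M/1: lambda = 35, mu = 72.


P0 = 1 - rho = 1 - 35/72 = 0.5139

0.5139


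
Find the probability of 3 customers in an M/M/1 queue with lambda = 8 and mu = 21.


rho = 8/21; P(n) = (1-rho)*rho^n = (1-8/21)*(8/21)^3 = 0.0342

0.0342


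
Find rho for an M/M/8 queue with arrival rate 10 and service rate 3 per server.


rho = lambda/(c*mu) = 10/(8*3) = 0.4167

0.4167


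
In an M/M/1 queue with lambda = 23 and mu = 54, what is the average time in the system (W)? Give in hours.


W = 1/(mu - lambda) = 1/(54 - 23) = 0.0323 hours

0.0323 hours


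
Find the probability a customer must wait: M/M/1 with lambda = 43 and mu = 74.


P(wait) = rho = lambda/mu = 43/74 = 0.5811

0.5811


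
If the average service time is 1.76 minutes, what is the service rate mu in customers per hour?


mu = 60 / avg_service_time = 60 / 1.76 = 34.09 per hour

34.09 per hour


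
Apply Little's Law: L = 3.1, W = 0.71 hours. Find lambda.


lambda = L / W = 3.1 / 0.71 = 4.37 per hour

4.37 per hour


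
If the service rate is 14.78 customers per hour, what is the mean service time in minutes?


Mean service time = 60/mu = 60/14.78 = 4.06 minutes

4.06 minutes


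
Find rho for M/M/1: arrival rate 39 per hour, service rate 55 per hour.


rho = lambda/mu = 39/55 = 0.7091

0.7091


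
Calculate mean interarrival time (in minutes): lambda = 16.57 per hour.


Mean interarrival time = 60/lambda = 60/16.57 = 3.62 minutes

3.62 minutes


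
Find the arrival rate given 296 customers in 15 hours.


lambda = total arrivals / time = 296 / 15 = 19.73 per hour

19.73 per hour


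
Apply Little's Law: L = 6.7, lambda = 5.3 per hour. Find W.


W = L / lambda = 6.7 / 5.3 = 1.2642 hours

1.2642 hours


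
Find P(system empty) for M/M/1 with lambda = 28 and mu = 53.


P0 = 1 - rho = 1 - 28/53 = 0.4717

0.4717


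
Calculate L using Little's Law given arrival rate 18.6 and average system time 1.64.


L = lambda * W = 18.6 * 1.64 = 30.5

30.5


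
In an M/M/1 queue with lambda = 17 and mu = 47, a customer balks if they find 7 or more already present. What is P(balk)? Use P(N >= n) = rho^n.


P(N >= 7) = rho^7 = (17/47)^7 = 0.0008

0.0008


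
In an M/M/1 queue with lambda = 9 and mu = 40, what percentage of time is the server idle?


Idle fraction = (1 - rho) * 100 = (1 - 9/40) * 100 = 77.5%

77.5%


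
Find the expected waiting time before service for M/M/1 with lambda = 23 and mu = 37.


rho = 23/37; Wq = rho/(mu - lambda) = 0.0444 hours

0.0444 hours


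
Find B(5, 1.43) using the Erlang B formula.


B(N,A) = (A^N/N!) / sum(A^k/k!, k=0..N) with N=5, A=1.43 = 0.012

0.012


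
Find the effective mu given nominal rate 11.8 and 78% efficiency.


Effective rate = mu * efficiency = 11.8 * 0.78 = 9.2 per hour

9.2 per hour


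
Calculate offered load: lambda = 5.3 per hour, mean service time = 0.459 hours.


Offered load a = lambda * E[S] = 5.3 * 0.459 = 2.43 Erlangs

2.43 Erlangs


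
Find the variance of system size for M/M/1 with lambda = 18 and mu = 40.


rho = 18/40; Var(N) = rho/(1-rho)^2 = 1.49

1.49


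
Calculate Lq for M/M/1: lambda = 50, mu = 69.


rho = 50/69; Lq = rho^2/(1-rho) = 1.91

1.91


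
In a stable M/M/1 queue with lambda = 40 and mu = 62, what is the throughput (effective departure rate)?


For a stable queue (lambda < mu), throughput = lambda = 40 per hour

40 per hour


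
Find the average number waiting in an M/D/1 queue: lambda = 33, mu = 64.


M/D/1: Lq = rho^2 / (2*(1-rho)) where rho = 33/64; Lq = 0.27

0.27


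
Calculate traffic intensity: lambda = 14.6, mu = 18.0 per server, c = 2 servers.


rho = lambda / (c * mu) = 14.6 / (2 * 18.0) = 0.4056

0.4056


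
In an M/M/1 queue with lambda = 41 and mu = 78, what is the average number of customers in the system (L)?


rho = 41/78; L = rho/(1-rho) = 1.11

1.11


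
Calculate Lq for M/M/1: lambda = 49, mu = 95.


rho = 49/95; Lq = rho^2/(1-rho) = 0.55

0.55


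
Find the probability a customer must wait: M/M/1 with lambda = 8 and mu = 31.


P(wait) = rho = lambda/mu = 8/31 = 0.2581

0.2581


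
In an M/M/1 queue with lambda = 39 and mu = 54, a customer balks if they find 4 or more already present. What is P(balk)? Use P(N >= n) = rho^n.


P(N >= 4) = rho^4 = (39/54)^4 = 0.2721

0.2721


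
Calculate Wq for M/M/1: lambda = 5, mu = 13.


rho = 5/13; Wq = rho/(mu - lambda) = 0.0481 hours

0.0481 hours


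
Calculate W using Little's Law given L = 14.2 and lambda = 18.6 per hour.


W = L / lambda = 14.2 / 18.6 = 0.7634 hours

0.7634 hours


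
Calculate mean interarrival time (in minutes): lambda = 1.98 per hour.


Mean interarrival time = 60/lambda = 60/1.98 = 30.3 minutes

30.3 minutes


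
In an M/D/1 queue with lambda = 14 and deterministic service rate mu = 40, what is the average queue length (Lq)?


M/D/1: Lq = rho^2 / (2*(1-rho)) where rho = 14/40; Lq = 0.09

0.09


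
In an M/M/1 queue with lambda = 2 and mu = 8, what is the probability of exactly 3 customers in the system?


rho = 2/8; P(n) = (1-rho)*rho^n = (1-2/8)*(2/8)^3 = 0.0117

0.0117


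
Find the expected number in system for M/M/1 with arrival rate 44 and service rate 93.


rho = 44/93; L = rho/(1-rho) = 0.9

0.9


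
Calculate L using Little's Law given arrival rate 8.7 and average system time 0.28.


L = lambda * W = 8.7 * 0.28 = 2.44

2.44


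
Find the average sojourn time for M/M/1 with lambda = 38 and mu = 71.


W = 1/(mu - lambda) = 1/(71 - 38) = 0.0303 hours

0.0303 hours


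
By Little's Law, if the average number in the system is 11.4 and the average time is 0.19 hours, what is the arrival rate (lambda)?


lambda = L / W = 11.4 / 0.19 = 60.0 per hour

60.0 per hour


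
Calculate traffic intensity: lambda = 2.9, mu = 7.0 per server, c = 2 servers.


rho = lambda / (c * mu) = 2.9 / (2 * 7.0) = 0.2071

0.2071


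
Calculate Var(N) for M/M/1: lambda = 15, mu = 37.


rho = 15/37; Var(N) = rho/(1-rho)^2 = 1.15

1.15


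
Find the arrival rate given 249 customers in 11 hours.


lambda = total arrivals / time = 249 / 11 = 22.64 per hour

22.64 per hour


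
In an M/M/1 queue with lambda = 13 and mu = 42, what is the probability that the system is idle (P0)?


P0 = 1 - rho = 1 - 13/42 = 0.6905

0.6905


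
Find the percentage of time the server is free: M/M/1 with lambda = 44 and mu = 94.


Idle fraction = (1 - rho) * 100 = (1 - 44/94) * 100 = 53.2%

53.2%


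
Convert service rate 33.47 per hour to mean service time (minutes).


Mean service time = 60/mu = 60/33.47 = 1.79 minutes

1.79 minutes


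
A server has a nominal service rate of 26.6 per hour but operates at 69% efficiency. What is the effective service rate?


Effective rate = mu * efficiency = 26.6 * 0.69 = 18.35 per hour

18.35 per hour


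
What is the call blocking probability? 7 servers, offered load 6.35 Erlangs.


B(N,A) = (A^N/N!) / sum(A^k/k!, k=0..N) with N=7, A=6.35 = 0.2077

0.2077


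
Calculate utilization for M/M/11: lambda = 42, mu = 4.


rho = lambda/(c*mu) = 42/(11*4) = 0.9545

0.9545


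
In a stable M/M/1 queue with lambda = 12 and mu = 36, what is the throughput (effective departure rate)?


For a stable queue (lambda < mu), throughput = lambda = 12 per hour

12 per hour


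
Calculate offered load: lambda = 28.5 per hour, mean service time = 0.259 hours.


Offered load a = lambda * E[S] = 28.5 * 0.259 = 7.38 Erlangs

7.38 Erlangs


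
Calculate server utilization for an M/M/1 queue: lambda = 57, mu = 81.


rho = lambda/mu = 57/81 = 0.7037

0.7037


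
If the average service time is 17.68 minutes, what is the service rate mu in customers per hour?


mu = 60 / avg_service_time = 60 / 17.68 = 3.39 per hour

3.39 per hour


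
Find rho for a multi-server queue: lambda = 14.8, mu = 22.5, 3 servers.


rho = lambda / (c * mu) = 14.8 / (3 * 22.5) = 0.2193

0.2193


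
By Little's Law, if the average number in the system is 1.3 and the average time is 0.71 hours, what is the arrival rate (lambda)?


lambda = L / W = 1.3 / 0.71 = 1.83 per hour

1.83 per hour


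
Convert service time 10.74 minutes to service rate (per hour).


mu = 60 / avg_service_time = 60 / 10.74 = 5.59 per hour

5.59 per hour


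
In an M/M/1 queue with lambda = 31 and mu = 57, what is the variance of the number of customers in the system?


rho = 31/57; Var(N) = rho/(1-rho)^2 = 2.61

2.61


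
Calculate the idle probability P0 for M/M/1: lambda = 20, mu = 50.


P0 = 1 - rho = 1 - 20/50 = 0.6

0.6


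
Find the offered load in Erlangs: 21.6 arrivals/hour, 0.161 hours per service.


Offered load a = lambda * E[S] = 21.6 * 0.161 = 3.48 Erlangs

3.48 Erlangs


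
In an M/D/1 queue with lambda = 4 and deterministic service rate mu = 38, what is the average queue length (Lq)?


M/D/1: Lq = rho^2 / (2*(1-rho)) where rho = 4/38; Lq = 0.01

0.01


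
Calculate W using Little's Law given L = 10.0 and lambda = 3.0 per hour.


W = L / lambda = 10.0 / 3.0 = 3.3333 hours

3.3333 hours


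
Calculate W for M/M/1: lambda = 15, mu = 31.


W = 1/(mu - lambda) = 1/(31 - 15) = 0.0625 hours

0.0625 hours


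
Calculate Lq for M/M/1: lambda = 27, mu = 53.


rho = 27/53; Lq = rho^2/(1-rho) = 0.53

0.53


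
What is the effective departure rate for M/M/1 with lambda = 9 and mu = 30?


For a stable queue (lambda < mu), throughput = lambda = 9 per hour

9 per hour


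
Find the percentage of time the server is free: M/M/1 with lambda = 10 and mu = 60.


Idle fraction = (1 - rho) * 100 = (1 - 10/60) * 100 = 83.3%

83.3%


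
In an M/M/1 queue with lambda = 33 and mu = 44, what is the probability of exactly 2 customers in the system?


rho = 33/44; P(n) = (1-rho)*rho^n = (1-33/44)*(33/44)^2 = 0.1406

0.1406


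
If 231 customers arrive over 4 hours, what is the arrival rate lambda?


lambda = total arrivals / time = 231 / 4 = 57.75 per hour

57.75 per hour


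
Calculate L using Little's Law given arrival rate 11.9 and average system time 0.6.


L = lambda * W = 11.9 * 0.6 = 7.14

7.14


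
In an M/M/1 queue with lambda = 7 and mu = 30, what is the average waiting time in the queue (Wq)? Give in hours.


rho = 7/30; Wq = rho/(mu - lambda) = 0.0101 hours

0.0101 hours


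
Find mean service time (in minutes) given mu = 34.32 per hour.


Mean service time = 60/mu = 60/34.32 = 1.75 minutes

1.75 minutes


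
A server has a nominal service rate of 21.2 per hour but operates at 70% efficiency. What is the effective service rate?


Effective rate = mu * efficiency = 21.2 * 0.7 = 14.84 per hour

14.84 per hour


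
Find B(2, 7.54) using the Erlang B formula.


B(N,A) = (A^N/N!) / sum(A^k/k!, k=0..N) with N=2, A=7.54 = 0.769

0.769


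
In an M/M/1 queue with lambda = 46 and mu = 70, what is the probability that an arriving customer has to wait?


P(wait) = rho = lambda/mu = 46/70 = 0.6571

0.6571


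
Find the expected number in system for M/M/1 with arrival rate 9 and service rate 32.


rho = 9/32; L = rho/(1-rho) = 0.39

0.39


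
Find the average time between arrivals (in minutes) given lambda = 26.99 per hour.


Mean interarrival time = 60/lambda = 60/26.99 = 2.22 minutes

2.22 minutes


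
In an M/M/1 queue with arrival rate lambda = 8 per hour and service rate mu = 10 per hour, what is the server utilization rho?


rho = lambda/mu = 8/10 = 0.8

0.8


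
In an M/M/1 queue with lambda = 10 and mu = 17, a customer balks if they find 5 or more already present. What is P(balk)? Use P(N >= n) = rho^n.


P(N >= 5) = rho^5 = (10/17)^5 = 0.0704

0.0704


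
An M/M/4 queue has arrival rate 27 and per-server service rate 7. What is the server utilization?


rho = lambda/(c*mu) = 27/(4*7) = 0.9643

0.9643


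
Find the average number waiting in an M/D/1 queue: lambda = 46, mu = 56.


M/D/1: Lq = rho^2 / (2*(1-rho)) where rho = 46/56; Lq = 1.89

1.89


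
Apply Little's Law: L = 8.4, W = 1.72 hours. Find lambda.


lambda = L / W = 8.4 / 1.72 = 4.88 per hour

4.88 per hour


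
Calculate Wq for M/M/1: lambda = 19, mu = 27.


rho = 19/27; Wq = rho/(mu - lambda) = 0.088 hours

0.088 hours


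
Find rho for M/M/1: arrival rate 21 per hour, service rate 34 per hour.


rho = lambda/mu = 21/34 = 0.6176

0.6176


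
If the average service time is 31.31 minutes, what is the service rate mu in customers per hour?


mu = 60 / avg_service_time = 60 / 31.31 = 1.92 per hour

1.92 per hour


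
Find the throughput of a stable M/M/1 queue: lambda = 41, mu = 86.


For a stable queue (lambda < mu), throughput = lambda = 41 per hour

41 per hour


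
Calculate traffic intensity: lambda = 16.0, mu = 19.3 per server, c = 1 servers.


rho = lambda / (c * mu) = 16.0 / (1 * 19.3) = 0.829

0.829


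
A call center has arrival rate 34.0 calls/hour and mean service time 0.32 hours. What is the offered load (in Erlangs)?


Offered load a = lambda * E[S] = 34.0 * 0.32 = 10.88 Erlangs

10.88 Erlangs


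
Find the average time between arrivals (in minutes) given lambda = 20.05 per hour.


Mean interarrival time = 60/lambda = 60/20.05 = 2.99 minutes

2.99 minutes


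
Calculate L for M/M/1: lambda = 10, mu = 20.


rho = 10/20; L = rho/(1-rho) = 1.0

1.0


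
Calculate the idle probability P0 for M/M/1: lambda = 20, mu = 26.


P0 = 1 - rho = 1 - 20/26 = 0.2308

0.2308


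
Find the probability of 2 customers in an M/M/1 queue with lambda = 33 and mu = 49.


rho = 33/49; P(n) = (1-rho)*rho^n = (1-33/49)*(33/49)^2 = 0.1481

0.1481


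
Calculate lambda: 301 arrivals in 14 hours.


lambda = total arrivals / time = 301 / 14 = 21.5 per hour

21.5 per hour


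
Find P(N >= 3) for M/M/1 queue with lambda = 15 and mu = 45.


P(N >= 3) = rho^3 = (15/45)^3 = 0.037

0.037


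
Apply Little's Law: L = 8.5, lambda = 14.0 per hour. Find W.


W = L / lambda = 8.5 / 14.0 = 0.6071 hours

0.6071 hours


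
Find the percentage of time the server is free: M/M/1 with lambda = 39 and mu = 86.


Idle fraction = (1 - rho) * 100 = (1 - 39/86) * 100 = 54.7%

54.7%


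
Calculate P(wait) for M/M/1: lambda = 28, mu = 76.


P(wait) = rho = lambda/mu = 28/76 = 0.3684

0.3684


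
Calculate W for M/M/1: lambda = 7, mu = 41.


W = 1/(mu - lambda) = 1/(41 - 7) = 0.0294 hours

0.0294 hours


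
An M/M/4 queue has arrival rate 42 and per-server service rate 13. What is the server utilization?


rho = lambda/(c*mu) = 42/(4*13) = 0.8077

0.8077


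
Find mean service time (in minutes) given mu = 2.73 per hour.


Mean service time = 60/mu = 60/2.73 = 21.98 minutes

21.98 minutes


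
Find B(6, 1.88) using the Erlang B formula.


B(N,A) = (A^N/N!) / sum(A^k/k!, k=0..N) with N=6, A=1.88 = 0.0094

0.0094


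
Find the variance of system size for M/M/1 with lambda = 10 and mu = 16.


rho = 10/16; Var(N) = rho/(1-rho)^2 = 4.44

4.44


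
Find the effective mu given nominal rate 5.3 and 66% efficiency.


Effective rate = mu * efficiency = 5.3 * 0.66 = 3.5 per hour

3.5 per hour


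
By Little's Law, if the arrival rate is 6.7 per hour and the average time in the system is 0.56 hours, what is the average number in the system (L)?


L = lambda * W = 6.7 * 0.56 = 3.75

3.75


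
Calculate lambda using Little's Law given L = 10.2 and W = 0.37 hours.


lambda = L / W = 10.2 / 0.37 = 27.57 per hour

27.57 per hour


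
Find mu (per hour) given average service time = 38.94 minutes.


mu = 60 / avg_service_time = 60 / 38.94 = 1.54 per hour

1.54 per hour


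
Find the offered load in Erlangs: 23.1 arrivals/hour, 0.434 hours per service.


Offered load a = lambda * E[S] = 23.1 * 0.434 = 10.03 Erlangs

10.03 Erlangs


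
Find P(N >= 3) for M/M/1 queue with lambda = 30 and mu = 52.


P(N >= 3) = rho^3 = (30/52)^3 = 0.192

0.192


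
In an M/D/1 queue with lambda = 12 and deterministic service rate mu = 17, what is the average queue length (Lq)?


M/D/1: Lq = rho^2 / (2*(1-rho)) where rho = 12/17; Lq = 0.85

0.85


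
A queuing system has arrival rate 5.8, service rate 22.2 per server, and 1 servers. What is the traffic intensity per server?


rho = lambda / (c * mu) = 5.8 / (1 * 22.2) = 0.2613

0.2613


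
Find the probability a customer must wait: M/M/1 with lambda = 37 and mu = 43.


P(wait) = rho = lambda/mu = 37/43 = 0.8605

0.8605


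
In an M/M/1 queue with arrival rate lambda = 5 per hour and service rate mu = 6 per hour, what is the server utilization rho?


rho = lambda/mu = 5/6 = 0.8333

0.8333


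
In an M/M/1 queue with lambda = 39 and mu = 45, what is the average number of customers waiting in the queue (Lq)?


rho = 39/45; Lq = rho^2/(1-rho) = 5.63

5.63


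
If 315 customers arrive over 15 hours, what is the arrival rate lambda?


lambda = total arrivals / time = 315 / 15 = 21.0 per hour

21.0 per hour


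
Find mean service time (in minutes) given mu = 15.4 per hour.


Mean service time = 60/mu = 60/15.4 = 3.9 minutes

3.9 minutes


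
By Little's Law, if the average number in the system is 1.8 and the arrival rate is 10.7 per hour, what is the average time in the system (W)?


W = L / lambda = 1.8 / 10.7 = 0.1682 hours

0.1682 hours


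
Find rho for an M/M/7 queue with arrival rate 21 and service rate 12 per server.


rho = lambda/(c*mu) = 21/(7*12) = 0.25

0.25


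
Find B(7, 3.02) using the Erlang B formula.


B(N,A) = (A^N/N!) / sum(A^k/k!, k=0..N) with N=7, A=3.02 = 0.0225

0.0225


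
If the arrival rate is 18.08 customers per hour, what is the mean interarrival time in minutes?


Mean interarrival time = 60/lambda = 60/18.08 = 3.32 minutes

3.32 minutes


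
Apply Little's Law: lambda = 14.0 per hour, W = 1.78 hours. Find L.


L = lambda * W = 14.0 * 1.78 = 24.92

24.92


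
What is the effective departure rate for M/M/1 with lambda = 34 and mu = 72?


For a stable queue (lambda < mu), throughput = lambda = 34 per hour

34 per hour


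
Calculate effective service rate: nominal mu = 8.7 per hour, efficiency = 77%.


Effective rate = mu * efficiency = 8.7 * 0.77 = 6.7 per hour

6.7 per hour


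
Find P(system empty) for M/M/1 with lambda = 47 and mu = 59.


P0 = 1 - rho = 1 - 47/59 = 0.2034

0.2034


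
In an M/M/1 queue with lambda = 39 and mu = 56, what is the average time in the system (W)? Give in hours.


W = 1/(mu - lambda) = 1/(56 - 39) = 0.0588 hours

0.0588 hours


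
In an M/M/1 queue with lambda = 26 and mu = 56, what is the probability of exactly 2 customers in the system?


rho = 26/56; P(n) = (1-rho)*rho^n = (1-26/56)*(26/56)^2 = 0.1155

0.1155


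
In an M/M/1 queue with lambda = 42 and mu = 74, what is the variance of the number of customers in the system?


rho = 42/74; Var(N) = rho/(1-rho)^2 = 3.04

3.04


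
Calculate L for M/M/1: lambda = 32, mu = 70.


rho = 32/70; L = rho/(1-rho) = 0.84

0.84


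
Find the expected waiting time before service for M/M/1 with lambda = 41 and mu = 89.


rho = 41/89; Wq = rho/(mu - lambda) = 0.0096 hours

0.0096 hours


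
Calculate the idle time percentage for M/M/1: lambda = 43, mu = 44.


Idle fraction = (1 - rho) * 100 = (1 - 43/44) * 100 = 2.3%

2.3%


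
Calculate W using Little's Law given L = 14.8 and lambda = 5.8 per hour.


W = L / lambda = 14.8 / 5.8 = 2.5517 hours

2.5517 hours


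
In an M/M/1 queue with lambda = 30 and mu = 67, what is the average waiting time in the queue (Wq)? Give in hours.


rho = 30/67; Wq = rho/(mu - lambda) = 0.0121 hours

0.0121 hours


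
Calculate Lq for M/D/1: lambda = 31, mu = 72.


M/D/1: Lq = rho^2 / (2*(1-rho)) where rho = 31/72; Lq = 0.16

0.16


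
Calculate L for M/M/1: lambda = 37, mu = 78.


rho = 37/78; L = rho/(1-rho) = 0.9

0.9


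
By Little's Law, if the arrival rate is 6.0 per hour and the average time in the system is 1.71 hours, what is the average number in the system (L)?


L = lambda * W = 6.0 * 1.71 = 10.26

10.26


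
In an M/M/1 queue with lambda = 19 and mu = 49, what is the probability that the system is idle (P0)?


P0 = 1 - rho = 1 - 19/49 = 0.6122

0.6122


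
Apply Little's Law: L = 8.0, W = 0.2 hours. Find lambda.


lambda = L / W = 8.0 / 0.2 = 40.0 per hour

40.0 per hour


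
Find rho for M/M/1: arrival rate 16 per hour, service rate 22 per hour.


rho = lambda/mu = 16/22 = 0.7273

0.7273


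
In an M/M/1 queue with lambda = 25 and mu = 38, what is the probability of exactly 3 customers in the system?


rho = 25/38; P(n) = (1-rho)*rho^n = (1-25/38)*(25/38)^3 = 0.0974

0.0974


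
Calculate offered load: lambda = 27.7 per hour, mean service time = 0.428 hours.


Offered load a = lambda * E[S] = 27.7 * 0.428 = 11.86 Erlangs

11.86 Erlangs


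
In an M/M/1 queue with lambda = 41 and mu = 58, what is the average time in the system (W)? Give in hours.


W = 1/(mu - lambda) = 1/(58 - 41) = 0.0588 hours

0.0588 hours


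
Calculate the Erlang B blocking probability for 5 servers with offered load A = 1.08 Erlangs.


B(N,A) = (A^N/N!) / sum(A^k/k!, k=0..N) with N=5, A=1.08 = 0.0042

0.0042


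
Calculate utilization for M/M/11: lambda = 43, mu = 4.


rho = lambda/(c*mu) = 43/(11*4) = 0.9773

0.9773


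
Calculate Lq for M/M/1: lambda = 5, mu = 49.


rho = 5/49; Lq = rho^2/(1-rho) = 0.01

0.01


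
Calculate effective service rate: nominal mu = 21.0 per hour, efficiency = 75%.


Effective rate = mu * efficiency = 21.0 * 0.75 = 15.75 per hour

15.75 per hour


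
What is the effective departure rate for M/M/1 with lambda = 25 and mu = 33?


For a stable queue (lambda < mu), throughput = lambda = 25 per hour

25 per hour


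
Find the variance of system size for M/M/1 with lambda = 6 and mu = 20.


rho = 6/20; Var(N) = rho/(1-rho)^2 = 0.61

0.61


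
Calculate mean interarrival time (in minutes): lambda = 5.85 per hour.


Mean interarrival time = 60/lambda = 60/5.85 = 10.26 minutes

10.26 minutes


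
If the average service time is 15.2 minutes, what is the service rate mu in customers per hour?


mu = 60 / avg_service_time = 60 / 15.2 = 3.95 per hour

3.95 per hour


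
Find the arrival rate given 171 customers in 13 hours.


lambda = total arrivals / time = 171 / 13 = 13.15 per hour

13.15 per hour


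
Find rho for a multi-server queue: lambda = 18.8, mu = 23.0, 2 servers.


rho = lambda / (c * mu) = 18.8 / (2 * 23.0) = 0.4087

0.4087


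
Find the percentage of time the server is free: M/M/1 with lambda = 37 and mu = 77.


Idle fraction = (1 - rho) * 100 = (1 - 37/77) * 100 = 51.9%

51.9%


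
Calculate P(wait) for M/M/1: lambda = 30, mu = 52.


P(wait) = rho = lambda/mu = 30/52 = 0.5769

0.5769
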